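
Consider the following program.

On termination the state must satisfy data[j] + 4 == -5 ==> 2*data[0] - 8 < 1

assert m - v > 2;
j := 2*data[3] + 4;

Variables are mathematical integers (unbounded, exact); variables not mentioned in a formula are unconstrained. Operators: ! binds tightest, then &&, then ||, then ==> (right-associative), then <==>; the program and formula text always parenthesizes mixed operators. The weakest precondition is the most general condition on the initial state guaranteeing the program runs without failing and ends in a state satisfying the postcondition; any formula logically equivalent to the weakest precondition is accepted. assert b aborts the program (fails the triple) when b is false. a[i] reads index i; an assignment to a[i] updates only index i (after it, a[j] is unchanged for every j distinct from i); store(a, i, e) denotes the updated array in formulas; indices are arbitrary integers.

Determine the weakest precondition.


Working backward. After the program, the postcondition data[j] + 4 == -5 ==> 2*data[0] - 8 < 1 must hold; in canonical form it is data[j] == -9 ==> 2*data[0] < 9.
Before j := 2*data[3] + 4: data[2*data[3] + 4] == -9 ==> 2*data[0] < 9
Before assert m - v > 2: m > v + 2 && (data[2*data[3] + 4] == -9 ==> 2*data[0] < 9)
Answer: WP = m > v + 2 && (data[2*data[3] + 4] == -9 ==> 2*data[0] < 9)


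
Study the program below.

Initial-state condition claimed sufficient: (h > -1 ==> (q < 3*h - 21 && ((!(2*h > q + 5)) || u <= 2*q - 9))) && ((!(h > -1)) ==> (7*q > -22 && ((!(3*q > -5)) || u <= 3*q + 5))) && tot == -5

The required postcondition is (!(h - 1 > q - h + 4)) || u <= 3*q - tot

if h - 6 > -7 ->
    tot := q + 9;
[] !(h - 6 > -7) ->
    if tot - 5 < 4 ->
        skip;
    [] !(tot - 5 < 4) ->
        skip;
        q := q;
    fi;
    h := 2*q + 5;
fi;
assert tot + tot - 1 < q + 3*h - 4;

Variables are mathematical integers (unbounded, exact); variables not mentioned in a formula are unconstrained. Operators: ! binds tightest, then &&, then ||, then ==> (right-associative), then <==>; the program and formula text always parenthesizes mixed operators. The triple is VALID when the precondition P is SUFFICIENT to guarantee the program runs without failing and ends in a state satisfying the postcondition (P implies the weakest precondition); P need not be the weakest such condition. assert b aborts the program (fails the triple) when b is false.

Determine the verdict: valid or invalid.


Working backward. After the program, the postcondition (!(h - 1 > q - h + 4)) || u <= 3*q - tot must hold; in canonical form it is (!(2*h > q + 5)) || tot + u <= 3*q.
Before assert tot + tot - 1 < q + 3*h - 4: 2*tot < 3*h + q - 3 && ((!(2*h > q + 5)) || tot + u <= 3*q)
Then branch requires q < 3*h - 21 && ((!(2*h > q + 5)) || u <= 2*q - 9); else branch requires (tot < 9 ==> (2*tot < 7*q + 12 && ((!(3*q > -5)) || tot + u <= 3*q))) && ((!(tot < 9)) ==> (2*tot < 7*q + 12 && ((!(3*q > -5)) || tot + u <= 3*q))).
Before the if: (h > -1 ==> (q < 3*h - 21 && ((!(2*h > q + 5)) || u <= 2*q - 9))) && ((!(h > -1)) ==> ((tot < 9 ==> (2*tot < 7*q + 12 && ((!(3*q > -5)) || tot + u <= 3*q))) && ((!(tot < 9)) ==> (2*tot < 7*q + 12 && ((!(3*q > -5)) || tot + u <= 3*q)))))
The weakest precondition is (h > -1 ==> (q < 3*h - 21 && ((!(2*h > q + 5)) || u <= 2*q - 9))) && ((!(h > -1)) ==> ((tot < 9 ==> (2*tot < 7*q + 12 && ((!(3*q > -5)) || tot + u <= 3*q))) && ((!(tot < 9)) ==> (2*tot < 7*q + 12 && ((!(3*q > -5)) || tot + u <= 3*q))))).
Check whether (h > -1 ==> (q < 3*h - 21 && ((!(2*h > q + 5)) || u <= 2*q - 9))) && ((!(h > -1)) ==> (7*q > -22 && ((!(3*q > -5)) || u <= 3*q + 5))) && tot == -5 implies it.
Every state satisfying the precondition satisfies the weakest precondition: the implication holds.
Answer: valid


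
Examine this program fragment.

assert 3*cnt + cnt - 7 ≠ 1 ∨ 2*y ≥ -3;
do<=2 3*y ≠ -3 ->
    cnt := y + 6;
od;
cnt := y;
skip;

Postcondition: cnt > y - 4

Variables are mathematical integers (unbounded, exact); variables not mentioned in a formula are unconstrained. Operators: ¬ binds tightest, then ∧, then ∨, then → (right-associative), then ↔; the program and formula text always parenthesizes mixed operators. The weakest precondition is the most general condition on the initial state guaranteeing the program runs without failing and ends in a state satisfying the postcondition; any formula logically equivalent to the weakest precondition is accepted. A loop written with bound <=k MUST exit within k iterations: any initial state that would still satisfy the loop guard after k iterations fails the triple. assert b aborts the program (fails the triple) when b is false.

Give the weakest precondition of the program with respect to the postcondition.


Working backward. After the program, cnt > y - 4 must hold.
Before skip: cnt > y - 4
Before cnt := y: true
Before the loop (bound <=2), unroll the exhaustion recursion (WP_0 = exit-now case; WP_j = one more guarded iteration, up to j = 2):
  WP_0: ¬(3*y ≠ -3)
  WP_1: 3*y ≠ -3 → (¬(3*y ≠ -3))
  WP_2: 3*y ≠ -3 → (3*y ≠ -3 → (¬(3*y ≠ -3)))
So before the loop: 3*y ≠ -3 → (3*y ≠ -3 → (¬(3*y ≠ -3)))
Before assert 3*cnt + cnt - 7 ≠ 1 ∨ 2*y ≥ -3: (4*cnt ≠ 8 ∨ 2*y ≥ -3) ∧ (3*y ≠ -3 → (3*y ≠ -3 → (¬(3*y ≠ -3))))
Answer: WP = (4*cnt ≠ 8 ∨ 2*y ≥ -3) ∧ (3*y ≠ -3 → (3*y ≠ -3 → (¬(3*y ≠ -3))))


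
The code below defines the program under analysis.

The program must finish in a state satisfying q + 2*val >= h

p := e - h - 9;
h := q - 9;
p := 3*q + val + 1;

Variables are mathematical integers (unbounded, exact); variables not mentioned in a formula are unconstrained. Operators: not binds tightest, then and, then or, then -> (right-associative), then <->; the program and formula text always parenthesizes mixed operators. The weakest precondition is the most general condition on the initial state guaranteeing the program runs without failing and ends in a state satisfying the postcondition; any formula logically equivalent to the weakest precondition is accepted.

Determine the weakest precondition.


Working backward. After the program, q + 2*val >= h must hold.
Before p := 3*q + val + 1: q + 2*val >= h
Before h := q - 9: 2*val >= -9
Before p := e - h - 9: 2*val >= -9
Answer: WP = 2*val >= -9


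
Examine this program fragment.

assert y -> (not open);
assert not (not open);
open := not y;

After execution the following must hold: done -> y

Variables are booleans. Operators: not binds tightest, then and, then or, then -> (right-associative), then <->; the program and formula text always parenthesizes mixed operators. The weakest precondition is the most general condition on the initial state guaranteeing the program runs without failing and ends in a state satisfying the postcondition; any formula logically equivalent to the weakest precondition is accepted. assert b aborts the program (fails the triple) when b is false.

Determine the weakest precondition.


Working backward. After the program, done -> y must hold.
Before open := not y: done -> y
Before assert not (not open): open and (done -> y)
Before assert y -> (not open): (y -> (not open)) and open and (done -> y)
Answer: WP = (y -> (not open)) and open and (done -> y)


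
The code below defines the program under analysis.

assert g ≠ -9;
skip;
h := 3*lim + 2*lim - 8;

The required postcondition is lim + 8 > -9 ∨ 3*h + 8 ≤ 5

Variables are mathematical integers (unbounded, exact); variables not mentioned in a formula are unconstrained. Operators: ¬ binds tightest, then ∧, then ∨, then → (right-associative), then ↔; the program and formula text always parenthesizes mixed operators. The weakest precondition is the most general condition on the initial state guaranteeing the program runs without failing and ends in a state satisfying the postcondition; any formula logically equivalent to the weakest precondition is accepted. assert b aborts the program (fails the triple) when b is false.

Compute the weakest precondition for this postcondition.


Working backward. After the program, the postcondition lim + 8 > -9 ∨ 3*h + 8 ≤ 5 must hold; in canonical form it is lim > -17 ∨ 3*h ≤ -3.
Before h := 3*lim + 2*lim - 8: lim > -17 ∨ 15*lim ≤ 21
Before skip: lim > -17 ∨ 15*lim ≤ 21
Before assert g ≠ -9: g ≠ -9 ∧ (lim > -17 ∨ 15*lim ≤ 21)
Answer: WP = g ≠ -9 ∧ (lim > -17 ∨ 15*lim ≤ 21)


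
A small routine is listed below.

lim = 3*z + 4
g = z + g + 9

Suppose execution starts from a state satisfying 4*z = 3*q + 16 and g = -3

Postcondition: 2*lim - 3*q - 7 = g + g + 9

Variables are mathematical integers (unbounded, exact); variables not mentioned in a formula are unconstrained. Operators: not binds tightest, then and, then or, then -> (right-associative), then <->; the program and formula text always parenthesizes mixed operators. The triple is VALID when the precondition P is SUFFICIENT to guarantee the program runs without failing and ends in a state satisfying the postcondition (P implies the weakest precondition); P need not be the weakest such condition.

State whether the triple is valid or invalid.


Working backward. After the program, the postcondition 2*lim - 3*q - 7 = g + g + 9 must hold; in canonical form it is 2*lim = 2*g + 3*q + 16.
Before g := z + g + 9: 2*lim = 2*g + 3*q + 2*z + 34
Before lim := 3*z + 4: 4*z = 2*g + 3*q + 26
The weakest precondition is 4*z = 2*g + 3*q + 26.
Check whether 4*z = 3*q + 16 and g = -3 implies it.
Countermodel: at the initial state g = -3, q = 0, z = 4, the precondition holds but the weakest precondition fails.
Answer: invalid


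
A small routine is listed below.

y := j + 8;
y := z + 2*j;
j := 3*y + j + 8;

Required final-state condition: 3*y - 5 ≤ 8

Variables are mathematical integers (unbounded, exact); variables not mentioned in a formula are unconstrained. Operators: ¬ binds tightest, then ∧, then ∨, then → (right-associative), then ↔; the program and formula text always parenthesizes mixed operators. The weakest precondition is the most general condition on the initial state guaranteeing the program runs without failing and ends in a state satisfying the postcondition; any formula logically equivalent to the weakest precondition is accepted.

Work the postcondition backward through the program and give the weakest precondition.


Working backward. After the program, the postcondition 3*y - 5 ≤ 8 must hold; in canonical form it is 3*y ≤ 13.
Before j := 3*y + j + 8: 3*y ≤ 13
Before y := z + 2*j: 6*j + 3*z ≤ 13
Before y := j + 8: 6*j + 3*z ≤ 13
Answer: WP = 6*j + 3*z ≤ 13


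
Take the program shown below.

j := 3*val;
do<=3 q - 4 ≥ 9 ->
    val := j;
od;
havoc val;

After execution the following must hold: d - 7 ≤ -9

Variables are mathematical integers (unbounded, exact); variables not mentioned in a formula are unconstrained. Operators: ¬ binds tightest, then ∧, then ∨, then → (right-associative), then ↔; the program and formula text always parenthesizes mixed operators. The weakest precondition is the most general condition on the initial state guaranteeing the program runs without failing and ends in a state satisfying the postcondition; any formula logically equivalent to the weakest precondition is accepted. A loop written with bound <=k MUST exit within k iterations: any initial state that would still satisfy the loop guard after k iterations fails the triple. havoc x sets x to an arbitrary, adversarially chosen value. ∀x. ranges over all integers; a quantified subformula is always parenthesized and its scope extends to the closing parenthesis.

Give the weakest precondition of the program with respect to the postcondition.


Working backward. After the program, the postcondition d - 7 ≤ -9 must hold; in canonical form it is d ≤ -2.
Before havoc val: d ≤ -2
Before the loop (bound <=3), unroll the exhaustion recursion (WP_0 = exit-now case; WP_j = one more guarded iteration, up to j = 3):
  WP_0: (¬(q ≥ 13)) ∧ d ≤ -2
  WP_1: (q ≥ 13 → ((¬(q ≥ 13)) ∧ d ≤ -2)) ∧ ((¬(q ≥ 13)) → d ≤ -2)
  WP_2: (q ≥ 13 → ((q ≥ 13 → ((¬(q ≥ 13)) ∧ d ≤ -2)) ∧ ((¬(q ≥ 13)) → d ≤ -2))) ∧ ((¬(q ≥ 13)) → d ≤ -2)
  WP_3: (q ≥ 13 → ((q ≥ 13 → ((q ≥ 13 → ((¬(q ≥ 13)) ∧ d ≤ -2)) ∧ ((¬(q ≥ 13)) → d ≤ -2))) ∧ ((¬(q ≥ 13)) → d ≤ -2))) ∧ ((¬(q ≥ 13)) → d ≤ -2)
So before the loop: (q ≥ 13 → ((q ≥ 13 → ((q ≥ 13 → ((¬(q ≥ 13)) ∧ d ≤ -2)) ∧ ((¬(q ≥ 13)) → d ≤ -2))) ∧ ((¬(q ≥ 13)) → d ≤ -2))) ∧ ((¬(q ≥ 13)) → d ≤ -2)
Before j := 3*val: (q ≥ 13 → ((q ≥ 13 → ((q ≥ 13 → ((¬(q ≥ 13)) ∧ d ≤ -2)) ∧ ((¬(q ≥ 13)) → d ≤ -2))) ∧ ((¬(q ≥ 13)) → d ≤ -2))) ∧ ((¬(q ≥ 13)) → d ≤ -2)
Answer: WP = (q ≥ 13 → ((q ≥ 13 → ((q ≥ 13 → ((¬(q ≥ 13)) ∧ d ≤ -2)) ∧ ((¬(q ≥ 13)) → d ≤ -2))) ∧ ((¬(q ≥ 13)) → d ≤ -2))) ∧ ((¬(q ≥ 13)) → d ≤ -2)


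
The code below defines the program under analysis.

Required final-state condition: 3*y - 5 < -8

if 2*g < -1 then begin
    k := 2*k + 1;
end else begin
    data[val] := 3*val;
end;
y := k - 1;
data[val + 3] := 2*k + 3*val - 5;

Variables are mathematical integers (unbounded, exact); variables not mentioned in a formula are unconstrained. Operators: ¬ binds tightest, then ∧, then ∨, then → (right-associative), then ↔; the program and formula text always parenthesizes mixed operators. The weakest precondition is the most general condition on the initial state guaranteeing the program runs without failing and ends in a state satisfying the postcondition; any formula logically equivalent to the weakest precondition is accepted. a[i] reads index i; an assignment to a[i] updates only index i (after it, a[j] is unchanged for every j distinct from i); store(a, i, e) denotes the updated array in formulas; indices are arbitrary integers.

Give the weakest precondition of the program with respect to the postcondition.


Working backward. After the program, the postcondition 3*y - 5 < -8 must hold; in canonical form it is 3*y < -3.
Before data[val + 3] := 2*k + 3*val - 5: 3*y < -3
Before y := k - 1: 3*k < 0
Then branch requires 6*k < -3; else branch requires 3*k < 0.
Before the if: (2*g < -1 → 6*k < -3) ∧ ((¬(2*g < -1)) → 3*k < 0)
Answer: WP = (2*g < -1 → 6*k < -3) ∧ ((¬(2*g < -1)) → 3*k < 0)


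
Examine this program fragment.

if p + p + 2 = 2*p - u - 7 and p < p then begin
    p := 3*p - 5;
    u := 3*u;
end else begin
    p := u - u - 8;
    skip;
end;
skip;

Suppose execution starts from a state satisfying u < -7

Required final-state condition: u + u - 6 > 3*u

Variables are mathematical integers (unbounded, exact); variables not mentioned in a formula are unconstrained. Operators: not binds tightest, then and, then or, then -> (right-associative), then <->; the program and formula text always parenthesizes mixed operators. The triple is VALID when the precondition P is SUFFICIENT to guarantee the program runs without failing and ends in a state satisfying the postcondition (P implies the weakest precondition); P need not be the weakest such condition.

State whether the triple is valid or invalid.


Working backward. After the program, the postcondition u + u - 6 > 3*u must hold; in canonical form it is u < -6.
Before skip: u < -6
Then branch requires 3*u < -6; else branch requires u < -6.
Before the if: u < -6
The weakest precondition is u < -6.
Check whether u < -7 implies it.
Every state satisfying the precondition satisfies the weakest precondition: the implication holds.
Answer: valid


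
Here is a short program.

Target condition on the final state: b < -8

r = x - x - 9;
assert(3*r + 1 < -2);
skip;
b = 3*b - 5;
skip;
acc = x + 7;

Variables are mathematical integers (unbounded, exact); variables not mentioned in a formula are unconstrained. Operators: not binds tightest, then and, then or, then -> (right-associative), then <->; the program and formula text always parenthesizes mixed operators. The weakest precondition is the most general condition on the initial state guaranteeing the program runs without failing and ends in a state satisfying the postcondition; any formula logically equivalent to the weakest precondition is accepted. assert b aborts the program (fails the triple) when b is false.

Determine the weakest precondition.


Working backward. After the program, b < -8 must hold.
Before acc := x + 7: b < -8
Before skip: b < -8
Before b := 3*b - 5: 3*b < -3
Before skip: 3*b < -3
Before assert 3*r + 1 < -2: 3*r < -3 and 3*b < -3
Before r := x - x - 9: 3*b < -3
Answer: WP = 3*b < -3


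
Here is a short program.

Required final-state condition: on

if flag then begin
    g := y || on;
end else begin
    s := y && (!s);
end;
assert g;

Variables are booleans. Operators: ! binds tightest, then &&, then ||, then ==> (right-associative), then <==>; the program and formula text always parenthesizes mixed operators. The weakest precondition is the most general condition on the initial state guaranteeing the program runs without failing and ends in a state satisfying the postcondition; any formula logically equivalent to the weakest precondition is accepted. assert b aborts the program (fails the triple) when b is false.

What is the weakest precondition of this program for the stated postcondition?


Working backward. After the program, on must hold.
Before assert g: g && on
Then branch requires (y || on) && on; else branch requires g && on.
Before the if: (flag ==> ((y || on) && on)) && ((!flag) ==> (g && on))
Answer: WP = (flag ==> ((y || on) && on)) && ((!flag) ==> (g && on))


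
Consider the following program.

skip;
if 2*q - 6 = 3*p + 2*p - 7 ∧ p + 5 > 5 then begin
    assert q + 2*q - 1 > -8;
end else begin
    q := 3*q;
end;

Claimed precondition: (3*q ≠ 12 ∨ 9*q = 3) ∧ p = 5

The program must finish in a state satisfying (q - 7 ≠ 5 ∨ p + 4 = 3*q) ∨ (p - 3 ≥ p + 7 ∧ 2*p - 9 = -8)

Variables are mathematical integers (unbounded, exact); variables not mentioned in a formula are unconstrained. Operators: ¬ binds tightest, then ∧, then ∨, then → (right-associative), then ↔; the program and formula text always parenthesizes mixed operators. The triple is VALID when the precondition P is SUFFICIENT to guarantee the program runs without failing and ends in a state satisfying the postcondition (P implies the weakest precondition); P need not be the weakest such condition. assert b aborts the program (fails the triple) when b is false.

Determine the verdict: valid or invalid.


Working backward. After the program, the postcondition (q - 7 ≠ 5 ∨ p + 4 = 3*q) ∨ (p - 3 ≥ p + 7 ∧ 2*p - 9 = -8) must hold; in canonical form it is q ≠ 12 ∨ p = 3*q - 4.
Then branch requires 3*q > -7 ∧ (q ≠ 12 ∨ p = 3*q - 4); else branch requires 3*q ≠ 12 ∨ p = 9*q - 4.
Before the if: ((2*q = 5*p - 1 ∧ p > 0) → (3*q > -7 ∧ (q ≠ 12 ∨ p = 3*q - 4))) ∧ ((¬(2*q = 5*p - 1 ∧ p > 0)) → (3*q ≠ 12 ∨ p = 9*q - 4))
Before skip: ((2*q = 5*p - 1 ∧ p > 0) → (3*q > -7 ∧ (q ≠ 12 ∨ p = 3*q - 4))) ∧ ((¬(2*q = 5*p - 1 ∧ p > 0)) → (3*q ≠ 12 ∨ p = 9*q - 4))
The weakest precondition is ((2*q = 5*p - 1 ∧ p > 0) → (3*q > -7 ∧ (q ≠ 12 ∨ p = 3*q - 4))) ∧ ((¬(2*q = 5*p - 1 ∧ p > 0)) → (3*q ≠ 12 ∨ p = 9*q - 4)).
Check whether (3*q ≠ 12 ∨ 9*q = 3) ∧ p = 5 implies it.
Countermodel: at the initial state p = 5, q = 12, the precondition holds but the weakest precondition fails.
Answer: invalid


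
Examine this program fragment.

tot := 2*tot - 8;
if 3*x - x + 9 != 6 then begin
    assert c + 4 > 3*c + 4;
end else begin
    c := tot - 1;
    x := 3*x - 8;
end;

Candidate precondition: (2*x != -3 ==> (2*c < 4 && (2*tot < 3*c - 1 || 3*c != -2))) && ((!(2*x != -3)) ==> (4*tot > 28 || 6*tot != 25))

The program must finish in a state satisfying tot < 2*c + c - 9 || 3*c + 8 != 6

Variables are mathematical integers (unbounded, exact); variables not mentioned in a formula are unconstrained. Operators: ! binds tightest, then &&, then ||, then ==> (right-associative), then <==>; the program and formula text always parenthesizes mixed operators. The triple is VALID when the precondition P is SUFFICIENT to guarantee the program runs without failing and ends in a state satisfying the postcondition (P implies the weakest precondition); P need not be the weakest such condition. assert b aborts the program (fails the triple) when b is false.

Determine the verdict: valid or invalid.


Working backward. After the program, the postcondition tot < 2*c + c - 9 || 3*c + 8 != 6 must hold; in canonical form it is tot < 3*c - 9 || 3*c != -2.
Then branch requires 2*c < 0 && (tot < 3*c - 9 || 3*c != -2); else branch requires 2*tot > 12 || 3*tot != 1.
Before the if: (2*x != -3 ==> (2*c < 0 && (tot < 3*c - 9 || 3*c != -2))) && ((!(2*x != -3)) ==> (2*tot > 12 || 3*tot != 1))
Before tot := 2*tot - 8: (2*x != -3 ==> (2*c < 0 && (2*tot < 3*c - 1 || 3*c != -2))) && ((!(2*x != -3)) ==> (4*tot > 28 || 6*tot != 25))
The weakest precondition is (2*x != -3 ==> (2*c < 0 && (2*tot < 3*c - 1 || 3*c != -2))) && ((!(2*x != -3)) ==> (4*tot > 28 || 6*tot != 25)).
Check whether (2*x != -3 ==> (2*c < 4 && (2*tot < 3*c - 1 || 3*c != -2))) && ((!(2*x != -3)) ==> (4*tot > 28 || 6*tot != 25)) implies it.
Countermodel: at the initial state c = 0, tot = 0, x = 0, the precondition holds but the weakest precondition fails.
Answer: invalid


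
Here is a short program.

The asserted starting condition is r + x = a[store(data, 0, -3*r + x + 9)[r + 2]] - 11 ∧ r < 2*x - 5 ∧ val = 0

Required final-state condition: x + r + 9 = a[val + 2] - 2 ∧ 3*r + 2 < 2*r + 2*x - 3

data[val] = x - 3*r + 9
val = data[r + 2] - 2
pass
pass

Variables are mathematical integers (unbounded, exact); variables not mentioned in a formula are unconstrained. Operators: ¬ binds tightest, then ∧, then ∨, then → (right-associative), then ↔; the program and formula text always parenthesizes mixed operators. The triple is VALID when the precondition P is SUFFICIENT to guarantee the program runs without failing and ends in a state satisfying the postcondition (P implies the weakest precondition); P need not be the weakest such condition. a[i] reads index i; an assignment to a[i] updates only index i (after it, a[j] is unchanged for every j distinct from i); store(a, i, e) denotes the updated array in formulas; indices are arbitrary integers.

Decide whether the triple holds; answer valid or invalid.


Working backward. After the program, the postcondition x + r + 9 = a[val + 2] - 2 ∧ 3*r + 2 < 2*r + 2*x - 3 must hold; in canonical form it is r + x = a[val + 2] - 11 ∧ r < 2*x - 5.
Before skip: r + x = a[val + 2] - 11 ∧ r < 2*x - 5
Before skip: r + x = a[val + 2] - 11 ∧ r < 2*x - 5
Before val := data[r + 2] - 2: r + x = a[data[r + 2]] - 11 ∧ r < 2*x - 5
Before data[val] := x - 3*r + 9: r + x = a[store(data, val, -3*r + x + 9)[r + 2]] - 11 ∧ r < 2*x - 5
The weakest precondition is r + x = a[store(data, val, -3*r + x + 9)[r + 2]] - 11 ∧ r < 2*x - 5.
Check whether r + x = a[store(data, 0, -3*r + x + 9)[r + 2]] - 11 ∧ r < 2*x - 5 ∧ val = 0 implies it.
Every state satisfying the precondition satisfies the weakest precondition: the implication holds.
Answer: valid


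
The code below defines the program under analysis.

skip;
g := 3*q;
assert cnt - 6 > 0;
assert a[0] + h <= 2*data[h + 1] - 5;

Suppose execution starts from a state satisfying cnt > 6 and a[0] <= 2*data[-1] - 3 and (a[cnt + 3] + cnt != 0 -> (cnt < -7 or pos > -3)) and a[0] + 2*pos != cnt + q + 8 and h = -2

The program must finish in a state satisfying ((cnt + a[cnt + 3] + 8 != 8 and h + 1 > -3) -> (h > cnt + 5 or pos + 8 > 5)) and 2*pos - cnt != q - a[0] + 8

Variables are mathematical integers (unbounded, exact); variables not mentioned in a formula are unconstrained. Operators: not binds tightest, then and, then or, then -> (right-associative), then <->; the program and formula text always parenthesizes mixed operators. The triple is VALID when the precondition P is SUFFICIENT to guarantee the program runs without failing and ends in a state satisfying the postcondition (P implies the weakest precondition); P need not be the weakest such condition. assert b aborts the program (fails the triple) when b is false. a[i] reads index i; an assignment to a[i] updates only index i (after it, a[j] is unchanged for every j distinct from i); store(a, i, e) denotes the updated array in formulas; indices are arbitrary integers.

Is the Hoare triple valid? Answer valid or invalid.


Working backward. After the program, the postcondition ((cnt + a[cnt + 3] + 8 != 8 and h + 1 > -3) -> (h > cnt + 5 or pos + 8 > 5)) and 2*pos - cnt != q - a[0] + 8 must hold; in canonical form it is ((a[cnt + 3] + cnt != 0 and h > -4) -> (h > cnt + 5 or pos > -3)) and a[0] + 2*pos != cnt + q + 8.
Before assert a[0] + h <= 2*data[h + 1] - 5: a[0] + h <= 2*data[h + 1] - 5 and ((a[cnt + 3] + cnt != 0 and h > -4) -> (h > cnt + 5 or pos > -3)) and a[0] + 2*pos != cnt + q + 8
Before assert cnt - 6 > 0: cnt > 6 and a[0] + h <= 2*data[h + 1] - 5 and ((a[cnt + 3] + cnt != 0 and h > -4) -> (h > cnt + 5 or pos > -3)) and a[0] + 2*pos != cnt + q + 8
Before g := 3*q: cnt > 6 and a[0] + h <= 2*data[h + 1] - 5 and ((a[cnt + 3] + cnt != 0 and h > -4) -> (h > cnt + 5 or pos > -3)) and a[0] + 2*pos != cnt + q + 8
Before skip: cnt > 6 and a[0] + h <= 2*data[h + 1] - 5 and ((a[cnt + 3] + cnt != 0 and h > -4) -> (h > cnt + 5 or pos > -3)) and a[0] + 2*pos != cnt + q + 8
The weakest precondition is cnt > 6 and a[0] + h <= 2*data[h + 1] - 5 and ((a[cnt + 3] + cnt != 0 and h > -4) -> (h > cnt + 5 or pos > -3)) and a[0] + 2*pos != cnt + q + 8.
Check whether cnt > 6 and a[0] <= 2*data[-1] - 3 and (a[cnt + 3] + cnt != 0 -> (cnt < -7 or pos > -3)) and a[0] + 2*pos != cnt + q + 8 and h = -2 implies it.
Every state satisfying the precondition satisfies the weakest precondition: the implication holds.
Answer: valid


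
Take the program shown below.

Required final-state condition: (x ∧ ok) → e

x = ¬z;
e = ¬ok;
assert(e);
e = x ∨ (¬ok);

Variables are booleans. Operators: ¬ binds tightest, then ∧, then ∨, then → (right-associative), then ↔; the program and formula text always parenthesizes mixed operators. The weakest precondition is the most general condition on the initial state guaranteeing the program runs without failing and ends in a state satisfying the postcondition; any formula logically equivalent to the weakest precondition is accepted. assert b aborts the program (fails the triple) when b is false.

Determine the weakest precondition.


Working backward. After the program, (x ∧ ok) → e must hold.
Before e := x ∨ (¬ok): (x ∧ ok) → (x ∨ (¬ok))
Before assert e: e ∧ ((x ∧ ok) → (x ∨ (¬ok)))
Before e := ¬ok: (¬ok) ∧ ((x ∧ ok) → (x ∨ (¬ok)))
Before x := ¬z: (¬ok) ∧ (((¬z) ∧ ok) → ((¬z) ∨ (¬ok)))
Answer: WP = (¬ok) ∧ (((¬z) ∧ ok) → ((¬z) ∨ (¬ok)))


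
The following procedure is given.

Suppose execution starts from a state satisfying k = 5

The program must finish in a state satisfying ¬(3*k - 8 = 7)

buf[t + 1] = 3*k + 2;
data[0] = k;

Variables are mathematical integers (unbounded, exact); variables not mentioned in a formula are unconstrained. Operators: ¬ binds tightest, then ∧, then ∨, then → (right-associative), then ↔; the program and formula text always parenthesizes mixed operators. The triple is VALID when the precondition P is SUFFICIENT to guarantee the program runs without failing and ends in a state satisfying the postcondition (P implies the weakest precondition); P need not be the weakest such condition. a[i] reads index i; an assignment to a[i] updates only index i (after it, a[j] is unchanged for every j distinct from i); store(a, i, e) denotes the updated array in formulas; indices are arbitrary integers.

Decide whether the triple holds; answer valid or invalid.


Working backward. After the program, the postcondition ¬(3*k - 8 = 7) must hold; in canonical form it is ¬(3*k = 15).
Before data[0] := k: ¬(3*k = 15)
Before buf[t + 1] := 3*k + 2: ¬(3*k = 15)
The weakest precondition is ¬(3*k = 15).
Check whether k = 5 implies it.
Countermodel: at the initial state k = 5, the precondition holds but the weakest precondition fails.
Answer: invalid


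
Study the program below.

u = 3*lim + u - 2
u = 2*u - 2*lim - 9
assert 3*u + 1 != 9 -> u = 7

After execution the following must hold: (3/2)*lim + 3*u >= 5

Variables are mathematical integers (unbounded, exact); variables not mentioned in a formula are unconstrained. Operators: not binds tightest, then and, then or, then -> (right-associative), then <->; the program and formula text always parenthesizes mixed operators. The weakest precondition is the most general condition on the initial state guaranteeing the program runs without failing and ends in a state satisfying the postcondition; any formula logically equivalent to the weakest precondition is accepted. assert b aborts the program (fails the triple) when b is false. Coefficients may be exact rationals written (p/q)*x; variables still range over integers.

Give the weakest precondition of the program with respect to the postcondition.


Working backward. After the program, (3/2)*lim + 3*u >= 5 must hold.
Before assert 3*u + 1 != 9 -> u = 7: (3*u != 8 -> u = 7) and (3/2)*lim + 3*u >= 5
Before u := 2*u - 2*lim - 9: (6*u != 6*lim + 35 -> 2*u = 2*lim + 16) and 6*u >= (9/2)*lim + 32
Before u := 3*lim + u - 2: (12*lim + 6*u != 47 -> 4*lim + 2*u = 20) and (27/2)*lim + 6*u >= 44
Answer: WP = (12*lim + 6*u != 47 -> 4*lim + 2*u = 20) and (27/2)*lim + 6*u >= 44


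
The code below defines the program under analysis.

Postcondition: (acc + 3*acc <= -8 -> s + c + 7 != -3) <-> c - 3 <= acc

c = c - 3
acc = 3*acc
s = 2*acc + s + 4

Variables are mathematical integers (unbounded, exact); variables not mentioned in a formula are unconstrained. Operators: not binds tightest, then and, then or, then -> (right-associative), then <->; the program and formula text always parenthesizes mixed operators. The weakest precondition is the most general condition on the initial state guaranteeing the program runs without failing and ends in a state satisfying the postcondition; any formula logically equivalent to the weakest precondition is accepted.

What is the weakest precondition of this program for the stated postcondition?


Working backward. After the program, the postcondition (acc + 3*acc <= -8 -> s + c + 7 != -3) <-> c - 3 <= acc must hold; in canonical form it is (4*acc <= -8 -> c + s != -10) <-> c <= acc + 3.
Before s := 2*acc + s + 4: (4*acc <= -8 -> 2*acc + c + s != -14) <-> c <= acc + 3
Before acc := 3*acc: (12*acc <= -8 -> 6*acc + c + s != -14) <-> c <= 3*acc + 3
Before c := c - 3: (12*acc <= -8 -> 6*acc + c + s != -11) <-> c <= 3*acc + 6
Answer: WP = (12*acc <= -8 -> 6*acc + c + s != -11) <-> c <= 3*acc + 6


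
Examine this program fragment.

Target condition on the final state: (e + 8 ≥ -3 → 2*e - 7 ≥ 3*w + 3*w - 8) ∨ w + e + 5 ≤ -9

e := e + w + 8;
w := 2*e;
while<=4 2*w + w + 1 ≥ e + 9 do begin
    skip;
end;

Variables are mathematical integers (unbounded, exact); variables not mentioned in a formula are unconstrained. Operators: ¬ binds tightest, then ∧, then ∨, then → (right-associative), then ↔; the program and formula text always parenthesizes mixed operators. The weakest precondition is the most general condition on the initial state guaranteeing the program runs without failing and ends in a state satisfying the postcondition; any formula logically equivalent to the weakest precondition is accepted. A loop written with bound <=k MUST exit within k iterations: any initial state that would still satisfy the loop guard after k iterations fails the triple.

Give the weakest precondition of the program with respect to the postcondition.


Working backward. After the program, the postcondition (e + 8 ≥ -3 → 2*e - 7 ≥ 3*w + 3*w - 8) ∨ w + e + 5 ≤ -9 must hold; in canonical form it is (e ≥ -11 → 2*e ≥ 6*w - 1) ∨ e + w ≤ -14.
Before the loop (bound <=4), unroll the exhaustion recursion (WP_0 = exit-now case; WP_j = one more guarded iteration, up to j = 4):
  WP_0: (¬(3*w ≥ e + 8)) ∧ ((e ≥ -11 → 2*e ≥ 6*w - 1) ∨ e + w ≤ -14)
  WP_1: (3*w ≥ e + 8 → ((¬(3*w ≥ e + 8)) ∧ ((e ≥ -11 → 2*e ≥ 6*w - 1) ∨ e + w ≤ -14))) ∧ ((¬(3*w ≥ e + 8)) → ((e ≥ -11 → 2*e ≥ 6*w - 1) ∨ e + w ≤ -14))
  WP_2: (3*w ≥ e + 8 → ((3*w ≥ e + 8 → ((¬(3*w ≥ e + 8)) ∧ ((e ≥ -11 → 2*e ≥ 6*w - 1) ∨ e + w ≤ -14))) ∧ ((¬(3*w ≥ e + 8)) → ((e ≥ -11 → 2*e ≥ 6*w - 1) ∨ e + w ≤ -14)))) ∧ ((¬(3*w ≥ e + 8)) → ((e ≥ -11 → 2*e ≥ 6*w - 1) ∨ e + w ≤ -14))
  WP_3: (3*w ≥ e + 8 → ((3*w ≥ e + 8 → ((3*w ≥ e + 8 → ((¬(3*w ≥ e + 8)) ∧ ((e ≥ -11 → 2*e ≥ 6*w - 1) ∨ e + w ≤ -14))) ∧ ((¬(3*w ≥ e + 8)) → ((e ≥ -11 → 2*e ≥ 6*w - 1) ∨ e + w ≤ -14)))) ∧ ((¬(3*w ≥ e + 8)) → ((e ≥ -11 → 2*e ≥ 6*w - 1) ∨ e + w ≤ -14)))) ∧ ((¬(3*w ≥ e + 8)) → ((e ≥ -11 → 2*e ≥ 6*w - 1) ∨ e + w ≤ -14))
  WP_4: (3*w ≥ e + 8 → ((3*w ≥ e + 8 → ((3*w ≥ e + 8 → ((3*w ≥ e + 8 → ((¬(3*w ≥ e + 8)) ∧ ((e ≥ -11 → 2*e ≥ 6*w - 1) ∨ e + w ≤ -14))) ∧ ((¬(3*w ≥ e + 8)) → ((e ≥ -11 → 2*e ≥ 6*w - 1) ∨ e + w ≤ -14)))) ∧ ((¬(3*w ≥ e + 8)) → ((e ≥ -11 → 2*e ≥ 6*w - 1) ∨ e + w ≤ -14)))) ∧ ((¬(3*w ≥ e + 8)) → ((e ≥ -11 → 2*e ≥ 6*w - 1) ∨ e + w ≤ -14)))) ∧ ((¬(3*w ≥ e + 8)) → ((e ≥ -11 → 2*e ≥ 6*w - 1) ∨ e + w ≤ -14))
So before the loop: (3*w ≥ e + 8 → ((3*w ≥ e + 8 → ((3*w ≥ e + 8 → ((3*w ≥ e + 8 → ((¬(3*w ≥ e + 8)) ∧ ((e ≥ -11 → 2*e ≥ 6*w - 1) ∨ e + w ≤ -14))) ∧ ((¬(3*w ≥ e + 8)) → ((e ≥ -11 → 2*e ≥ 6*w - 1) ∨ e + w ≤ -14)))) ∧ ((¬(3*w ≥ e + 8)) → ((e ≥ -11 → 2*e ≥ 6*w - 1) ∨ e + w ≤ -14)))) ∧ ((¬(3*w ≥ e + 8)) → ((e ≥ -11 → 2*e ≥ 6*w - 1) ∨ e + w ≤ -14)))) ∧ ((¬(3*w ≥ e + 8)) → ((e ≥ -11 → 2*e ≥ 6*w - 1) ∨ e + w ≤ -14))
Before w := 2*e: (5*e ≥ 8 → ((5*e ≥ 8 → ((5*e ≥ 8 → ((5*e ≥ 8 → ((¬(5*e ≥ 8)) ∧ ((e ≥ -11 → 10*e ≤ 1) ∨ 3*e ≤ -14))) ∧ ((¬(5*e ≥ 8)) → ((e ≥ -11 → 10*e ≤ 1) ∨ 3*e ≤ -14)))) ∧ ((¬(5*e ≥ 8)) → ((e ≥ -11 → 10*e ≤ 1) ∨ 3*e ≤ -14)))) ∧ ((¬(5*e ≥ 8)) → ((e ≥ -11 → 10*e ≤ 1) ∨ 3*e ≤ -14)))) ∧ ((¬(5*e ≥ 8)) → ((e ≥ -11 → 10*e ≤ 1) ∨ 3*e ≤ -14))
Before e := e + w + 8: (5*e + 5*w ≥ -32 → ((5*e + 5*w ≥ -32 → ((5*e + 5*w ≥ -32 → ((5*e + 5*w ≥ -32 → ((¬(5*e + 5*w ≥ -32)) ∧ ((e + w ≥ -19 → 10*e + 10*w ≤ -79) ∨ 3*e + 3*w ≤ -38))) ∧ ((¬(5*e + 5*w ≥ -32)) → ((e + w ≥ -19 → 10*e + 10*w ≤ -79) ∨ 3*e + 3*w ≤ -38)))) ∧ ((¬(5*e + 5*w ≥ -32)) → ((e + w ≥ -19 → 10*e + 10*w ≤ -79) ∨ 3*e + 3*w ≤ -38)))) ∧ ((¬(5*e + 5*w ≥ -32)) → ((e + w ≥ -19 → 10*e + 10*w ≤ -79) ∨ 3*e + 3*w ≤ -38)))) ∧ ((¬(5*e + 5*w ≥ -32)) → ((e + w ≥ -19 → 10*e + 10*w ≤ -79) ∨ 3*e + 3*w ≤ -38))
Answer: WP = (5*e + 5*w ≥ -32 → ((5*e + 5*w ≥ -32 → ((5*e + 5*w ≥ -32 → ((5*e + 5*w ≥ -32 → ((¬(5*e + 5*w ≥ -32)) ∧ ((e + w ≥ -19 → 10*e + 10*w ≤ -79) ∨ 3*e + 3*w ≤ -38))) ∧ ((¬(5*e + 5*w ≥ -32)) → ((e + w ≥ -19 → 10*e + 10*w ≤ -79) ∨ 3*e + 3*w ≤ -38)))) ∧ ((¬(5*e + 5*w ≥ -32)) → ((e + w ≥ -19 → 10*e + 10*w ≤ -79) ∨ 3*e + 3*w ≤ -38)))) ∧ ((¬(5*e + 5*w ≥ -32)) → ((e + w ≥ -19 → 10*e + 10*w ≤ -79) ∨ 3*e + 3*w ≤ -38)))) ∧ ((¬(5*e + 5*w ≥ -32)) → ((e + w ≥ -19 → 10*e + 10*w ≤ -79) ∨ 3*e + 3*w ≤ -38))


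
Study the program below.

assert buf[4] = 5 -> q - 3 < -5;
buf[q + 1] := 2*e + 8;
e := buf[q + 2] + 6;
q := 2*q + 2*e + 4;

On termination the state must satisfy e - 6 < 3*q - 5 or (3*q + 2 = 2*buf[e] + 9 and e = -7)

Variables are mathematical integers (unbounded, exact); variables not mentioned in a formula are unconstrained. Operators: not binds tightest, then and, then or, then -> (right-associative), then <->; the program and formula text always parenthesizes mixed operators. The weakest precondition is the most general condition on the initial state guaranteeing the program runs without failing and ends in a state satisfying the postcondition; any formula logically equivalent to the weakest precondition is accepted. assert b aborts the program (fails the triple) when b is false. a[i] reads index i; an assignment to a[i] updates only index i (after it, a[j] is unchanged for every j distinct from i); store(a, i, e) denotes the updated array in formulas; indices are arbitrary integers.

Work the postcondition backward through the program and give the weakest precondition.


Working backward. After the program, the postcondition e - 6 < 3*q - 5 or (3*q + 2 = 2*buf[e] + 9 and e = -7) must hold; in canonical form it is e < 3*q + 1 or (3*q = 2*buf[e] + 7 and e = -7).
Before q := 2*q + 2*e + 4: 5*e + 6*q > -13 or (6*e + 6*q = 2*buf[e] - 5 and e = -7)
Before e := buf[q + 2] + 6: 5*buf[q + 2] + 6*q > -43 or (6*buf[q + 2] + 6*q = 2*buf[buf[q + 2] + 6] - 41 and buf[q + 2] = -13)
Before buf[q + 1] := 2*e + 8: 5*store(buf, q + 1, 2*e + 8)[q + 2] + 6*q > -43 or (6*store(buf, q + 1, 2*e + 8)[q + 2] + 6*q = 2*store(buf, q + 1, 2*e + 8)[store(buf, q + 1, 2*e + 8)[q + 2] + 6] - 41 and store(buf, q + 1, 2*e + 8)[q + 2] = -13)
Before assert buf[4] = 5 -> q - 3 < -5: (buf[4] = 5 -> q < -2) and (5*store(buf, q + 1, 2*e + 8)[q + 2] + 6*q > -43 or (6*store(buf, q + 1, 2*e + 8)[q + 2] + 6*q = 2*store(buf, q + 1, 2*e + 8)[store(buf, q + 1, 2*e + 8)[q + 2] + 6] - 41 and store(buf, q + 1, 2*e + 8)[q + 2] = -13))
Answer: WP = (buf[4] = 5 -> q < -2) and (5*store(buf, q + 1, 2*e + 8)[q + 2] + 6*q > -43 or (6*store(buf, q + 1, 2*e + 8)[q + 2] + 6*q = 2*store(buf, q + 1, 2*e + 8)[store(buf, q + 1, 2*e + 8)[q + 2] + 6] - 41 and store(buf, q + 1, 2*e + 8)[q + 2] = -13))


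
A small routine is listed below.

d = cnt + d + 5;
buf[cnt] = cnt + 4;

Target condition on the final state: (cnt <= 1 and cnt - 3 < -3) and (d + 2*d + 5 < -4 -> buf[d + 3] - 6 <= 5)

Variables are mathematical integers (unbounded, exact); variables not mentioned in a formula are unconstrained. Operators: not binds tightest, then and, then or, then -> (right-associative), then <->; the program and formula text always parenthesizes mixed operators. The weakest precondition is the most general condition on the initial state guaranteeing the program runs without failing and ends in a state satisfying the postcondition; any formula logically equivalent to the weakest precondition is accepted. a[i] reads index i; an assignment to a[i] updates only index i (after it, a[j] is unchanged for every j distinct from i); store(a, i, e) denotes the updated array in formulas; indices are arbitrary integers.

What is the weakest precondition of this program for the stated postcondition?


Working backward. After the program, the postcondition (cnt <= 1 and cnt - 3 < -3) and (d + 2*d + 5 < -4 -> buf[d + 3] - 6 <= 5) must hold; in canonical form it is cnt <= 1 and cnt < 0 and (3*d < -9 -> buf[d + 3] <= 11).
Before buf[cnt] := cnt + 4: cnt <= 1 and cnt < 0 and (3*d < -9 -> store(buf, cnt, cnt + 4)[d + 3] <= 11)
Before d := cnt + d + 5: cnt <= 1 and cnt < 0 and (3*cnt + 3*d < -24 -> store(buf, cnt, cnt + 4)[cnt + d + 8] <= 11)
Answer: WP = cnt <= 1 and cnt < 0 and (3*cnt + 3*d < -24 -> store(buf, cnt, cnt + 4)[cnt + d + 8] <= 11)


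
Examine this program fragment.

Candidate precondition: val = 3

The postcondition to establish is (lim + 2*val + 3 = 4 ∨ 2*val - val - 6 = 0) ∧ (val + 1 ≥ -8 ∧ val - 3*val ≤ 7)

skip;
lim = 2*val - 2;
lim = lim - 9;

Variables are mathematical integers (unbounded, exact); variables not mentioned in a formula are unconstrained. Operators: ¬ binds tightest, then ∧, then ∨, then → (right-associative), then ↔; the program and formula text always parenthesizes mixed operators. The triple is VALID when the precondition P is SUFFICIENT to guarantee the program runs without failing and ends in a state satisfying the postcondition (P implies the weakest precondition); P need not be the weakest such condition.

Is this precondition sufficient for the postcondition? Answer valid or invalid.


Working backward. After the program, the postcondition (lim + 2*val + 3 = 4 ∨ 2*val - val - 6 = 0) ∧ (val + 1 ≥ -8 ∧ val - 3*val ≤ 7) must hold; in canonical form it is (lim + 2*val = 1 ∨ val = 6) ∧ val ≥ -9 ∧ 2*val ≥ -7.
Before lim := lim - 9: (lim + 2*val = 10 ∨ val = 6) ∧ val ≥ -9 ∧ 2*val ≥ -7
Before lim := 2*val - 2: (4*val = 12 ∨ val = 6) ∧ val ≥ -9 ∧ 2*val ≥ -7
Before skip: (4*val = 12 ∨ val = 6) ∧ val ≥ -9 ∧ 2*val ≥ -7
The weakest precondition is (4*val = 12 ∨ val = 6) ∧ val ≥ -9 ∧ 2*val ≥ -7.
Check whether val = 3 implies it.
Every state satisfying the precondition satisfies the weakest precondition: the implication holds.
Answer: valid
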